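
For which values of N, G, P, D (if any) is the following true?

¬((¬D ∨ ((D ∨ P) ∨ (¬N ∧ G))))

Case D = True: the formula becomes ¬((False ∨ True)) = False.
Case D = False: the formula becomes ¬((True ∨ (P ∨ (¬N ∧ G)))) = False.
Both cases fail — unsatisfiable.

Unsatisfiable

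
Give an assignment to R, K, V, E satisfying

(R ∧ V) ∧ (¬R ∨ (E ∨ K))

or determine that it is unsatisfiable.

R = True, K = True, V = True, E = False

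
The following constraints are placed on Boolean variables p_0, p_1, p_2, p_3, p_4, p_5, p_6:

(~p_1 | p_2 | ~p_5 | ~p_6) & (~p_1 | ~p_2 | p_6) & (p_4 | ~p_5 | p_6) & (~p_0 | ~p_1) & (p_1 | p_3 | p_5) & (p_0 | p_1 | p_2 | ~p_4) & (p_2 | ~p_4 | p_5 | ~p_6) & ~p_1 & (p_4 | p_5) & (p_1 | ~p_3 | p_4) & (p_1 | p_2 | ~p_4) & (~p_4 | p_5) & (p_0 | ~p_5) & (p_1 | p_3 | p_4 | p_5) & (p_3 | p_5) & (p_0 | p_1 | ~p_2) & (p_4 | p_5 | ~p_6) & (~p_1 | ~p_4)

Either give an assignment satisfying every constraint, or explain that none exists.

Unit clause (~p_1) forces p_1 = False.
Try p_0 = False:
  (p_0 | ~p_5) forces p_5 = False.
  (p_1 | p_3 | p_5) forces p_3 = True.
  (p_4 | p_5) forces p_4 = True.
  clause (~p_4 | p_5) is falsified — backtrack.
So p_0 = True.
Set p_2 = True.
Set p_3 = True.
  then (p_1 | ~p_3 | p_4) forces p_4 = True.
  then (~p_4 | p_5) forces p_5 = True.
Set p_6 = True.
All clauses satisfied.

p_0: True; p_1: False; p_2: True; p_3: True; p_4: True; p_5: True; p_6: True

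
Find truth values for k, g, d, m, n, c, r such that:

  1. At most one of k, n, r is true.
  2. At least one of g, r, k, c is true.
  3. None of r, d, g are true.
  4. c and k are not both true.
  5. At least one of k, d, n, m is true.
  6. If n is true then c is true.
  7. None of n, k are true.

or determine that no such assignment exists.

k = False; g = False; d = False; m = True; n = False; c = True; r = False

  (1) {k, n, r}: 0 true — at most one ✓
  (2) {g, r, k, c}: 1 true — at least one ✓
  (3) {r, d, g}: 0 true — none ✓
  (4) c=T, k=F — not both ✓
  (5) {k, d, n, m}: 1 true — at least one ✓
  (6) n=F ⇒ c: vacuous ✓
  (7) {n, k}: 0 true — none ✓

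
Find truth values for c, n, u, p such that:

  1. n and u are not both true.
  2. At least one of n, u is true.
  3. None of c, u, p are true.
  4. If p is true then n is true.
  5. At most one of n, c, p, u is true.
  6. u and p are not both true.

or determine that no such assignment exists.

c = False; n = True; u = False; p = False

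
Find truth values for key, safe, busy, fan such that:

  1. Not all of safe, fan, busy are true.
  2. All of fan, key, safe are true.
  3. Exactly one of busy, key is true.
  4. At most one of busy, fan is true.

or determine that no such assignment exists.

key=T; safe=T; busy=F; fan=T

  (1) {safe, fan, busy}: 2/3 true — not all ✓
  (2) {fan, key, safe}: all 3 true ✓
  (3) {busy, key}: 1 true — exactly one ✓
  (4) {busy, fan}: 1 true — at most one ✓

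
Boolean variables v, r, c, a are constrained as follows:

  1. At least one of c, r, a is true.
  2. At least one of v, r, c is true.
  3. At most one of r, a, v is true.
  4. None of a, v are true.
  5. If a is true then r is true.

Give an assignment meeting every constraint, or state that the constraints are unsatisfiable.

v=F, r=T, c=F, a=F

  (1) {c, r, a}: 1 true — at least one ✓
  (2) {v, r, c}: 1 true — at least one ✓
  (3) {r, a, v}: 1 true — at most one ✓
  (4) {a, v}: 0 true — none ✓
  (5) a=F ⇒ r: vacuous ✓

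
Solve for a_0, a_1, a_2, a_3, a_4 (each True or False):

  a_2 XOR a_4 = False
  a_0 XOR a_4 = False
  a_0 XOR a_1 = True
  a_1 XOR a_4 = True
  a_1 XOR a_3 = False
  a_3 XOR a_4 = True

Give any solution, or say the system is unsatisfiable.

a_0 = True, a_1 = False, a_2 = True, a_3 = False, a_4 = True

a_2 XOR a_4 = T XOR T = False ✓
a_0 XOR a_4 = T XOR T = False ✓
a_0 XOR a_1 = T XOR F = True ✓
a_1 XOR a_4 = F XOR T = True ✓
a_1 XOR a_3 = F XOR F = False ✓
a_3 XOR a_4 = F XOR T = True ✓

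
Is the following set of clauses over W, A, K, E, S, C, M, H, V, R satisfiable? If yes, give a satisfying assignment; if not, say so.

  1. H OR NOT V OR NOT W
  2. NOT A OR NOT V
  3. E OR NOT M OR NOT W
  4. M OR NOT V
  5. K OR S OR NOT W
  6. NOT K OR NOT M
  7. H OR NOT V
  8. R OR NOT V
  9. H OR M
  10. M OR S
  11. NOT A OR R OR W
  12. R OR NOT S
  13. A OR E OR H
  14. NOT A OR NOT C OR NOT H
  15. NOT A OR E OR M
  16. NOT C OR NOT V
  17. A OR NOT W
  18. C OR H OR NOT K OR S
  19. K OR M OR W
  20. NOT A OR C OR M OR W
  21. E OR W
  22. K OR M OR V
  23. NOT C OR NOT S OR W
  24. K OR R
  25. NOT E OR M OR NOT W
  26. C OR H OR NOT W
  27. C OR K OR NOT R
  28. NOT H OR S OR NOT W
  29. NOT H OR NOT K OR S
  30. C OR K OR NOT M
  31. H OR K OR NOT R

Set W = False.
  then (E OR W) forces E = True.
Set A = False.
Set K = True.
  then (NOT K OR NOT M) forces M = False.
  then (H OR M) forces H = True.
  then (M OR S) forces S = True.
  then (R OR NOT S) forces R = True.
  then (NOT C OR NOT S OR W) forces C = False.
  then (M OR NOT V) forces V = False.
All clauses satisfied.

W = False, A = False, K = True, E = True, S = True, C = False, M = False, H = True, V = False, R = True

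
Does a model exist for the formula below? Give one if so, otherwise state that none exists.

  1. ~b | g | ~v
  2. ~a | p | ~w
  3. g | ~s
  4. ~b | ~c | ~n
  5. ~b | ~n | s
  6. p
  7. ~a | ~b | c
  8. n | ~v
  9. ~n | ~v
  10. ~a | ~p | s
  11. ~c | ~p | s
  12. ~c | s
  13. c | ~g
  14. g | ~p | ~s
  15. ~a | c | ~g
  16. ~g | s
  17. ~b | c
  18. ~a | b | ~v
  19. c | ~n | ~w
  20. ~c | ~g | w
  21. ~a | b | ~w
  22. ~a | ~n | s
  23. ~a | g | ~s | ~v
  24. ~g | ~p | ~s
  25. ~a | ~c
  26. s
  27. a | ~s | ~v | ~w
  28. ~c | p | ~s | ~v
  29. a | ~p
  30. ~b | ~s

Unsatisfiable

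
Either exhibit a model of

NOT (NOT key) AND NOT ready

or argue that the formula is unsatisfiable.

key=T, ready=F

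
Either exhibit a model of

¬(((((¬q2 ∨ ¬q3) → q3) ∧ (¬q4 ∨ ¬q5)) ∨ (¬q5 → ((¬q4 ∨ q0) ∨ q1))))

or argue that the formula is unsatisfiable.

q0=F, q1=F, q2=F, q3=F, q4=T, q5=F

  ¬(((((¬q2 ∨ ¬q3) → q3) ∧ (¬q4 ∨ ¬q5)) ∨ (¬q5 → ((¬q4 ∨ q0) ∨ q1)))) = True
    (((¬q2 ∨ ¬q3) → q3) ∧ (¬q4 ∨ ¬q5)) ∨ (¬q5 → ((¬q4 ∨ q0) ∨ q1)) = False
      ((¬q2 ∨ ¬q3) → q3) ∧ (¬q4 ∨ ¬q5) = False
        (¬q2 ∨ ¬q3) → q3 = False
          ¬q2 ∨ ¬q3 = True
            ¬q2 = True
            ¬q3 = True
        ¬q4 ∨ ¬q5 = True
          ¬q4 = False
          ¬q5 = True
      ¬q5 → ((¬q4 ∨ q0) ∨ q1) = False
        ¬q5 = True
        (¬q4 ∨ q0) ∨ q1 = False
          ¬q4 ∨ q0 = False
            ¬q4 = False
The formula evaluates to True.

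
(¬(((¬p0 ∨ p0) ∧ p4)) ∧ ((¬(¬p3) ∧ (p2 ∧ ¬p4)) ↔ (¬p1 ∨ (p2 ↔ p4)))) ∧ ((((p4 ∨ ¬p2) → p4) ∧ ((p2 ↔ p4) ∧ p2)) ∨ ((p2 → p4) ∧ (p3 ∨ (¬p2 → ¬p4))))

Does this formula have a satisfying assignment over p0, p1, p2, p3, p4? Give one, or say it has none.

UNSATISFIABLE

Case p4 = True: the formula simplifies to (¬((¬p0 ∨ p0)) ∧ ¬((¬p1 ∨ p2))) ∧ ((p2 ∧ p2) ∨ (p3 ∨ p2)).
  p0 = True: the conjunct ¬((¬p0 ∨ p0)) becomes ¬((False ∨ True)) = False.
  p0 = False: the conjunct ¬((¬p0 ∨ p0)) becomes ¬((True ∨ False)) = False.
Case p4 = False: the formula simplifies to ((¬(¬p3) ∧ p2) ↔ (¬p1 ∨ ¬p2)) ∧ ((p2 ∧ (¬p2 ∧ p2)) ∨ ¬p2).
  p2 = True: the conjunct (p2 ∧ (¬p2 ∧ p2)) ∨ ¬p2 becomes (True ∧ False) ∨ ¬True = False.
  p2 = False: the conjunct (¬(¬p3) ∧ p2) ↔ (¬p1 ∨ ¬p2) becomes (¬(¬p3) ∧ False) ↔ (¬p1 ∨ True) = False.
Both cases fail — unsatisfiable.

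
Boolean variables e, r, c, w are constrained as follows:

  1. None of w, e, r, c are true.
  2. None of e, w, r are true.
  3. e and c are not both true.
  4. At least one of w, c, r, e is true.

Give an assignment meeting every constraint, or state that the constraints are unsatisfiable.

The formula is unsatisfiable.

Case e = True:
  Constraint (1) is violated (e=T) — contradiction.
Case e = False:
  (1) forces w = False.
  (1) forces r = False.
  (1) forces c = False.
  Constraint (4) is violated (w=F, c=F, r=F, e=F) — contradiction.
Both cases fail — unsatisfiable.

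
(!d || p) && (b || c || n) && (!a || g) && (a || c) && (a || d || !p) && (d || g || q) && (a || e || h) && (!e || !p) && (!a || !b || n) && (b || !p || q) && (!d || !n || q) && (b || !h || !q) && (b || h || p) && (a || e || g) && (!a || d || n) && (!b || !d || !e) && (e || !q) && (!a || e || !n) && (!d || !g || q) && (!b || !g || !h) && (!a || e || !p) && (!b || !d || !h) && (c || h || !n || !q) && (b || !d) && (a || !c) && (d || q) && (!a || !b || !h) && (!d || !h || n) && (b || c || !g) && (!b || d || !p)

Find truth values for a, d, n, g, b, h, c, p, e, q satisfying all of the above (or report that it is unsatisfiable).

Set a = True.
  then (!a || g) forces g = True.
Try d = True:
  (!d || p) forces p = True.
  (!e || !p) forces e = False.
  clause (!a || e || !p) is falsified — backtrack.
So d = False.
  then (!a || d || n) forces n = True.
  then (!a || e || !n) forces e = True.
  then (d || q) forces q = True.
  then (!e || !p) forces p = False.
Set b = True.
  then (!b || !g || !h) forces h = False.
  then (c || h || !n || !q) forces c = True.
All clauses satisfied.

a=T; d=F; n=T; g=T; b=T; h=F; c=T; p=F; e=T; q=T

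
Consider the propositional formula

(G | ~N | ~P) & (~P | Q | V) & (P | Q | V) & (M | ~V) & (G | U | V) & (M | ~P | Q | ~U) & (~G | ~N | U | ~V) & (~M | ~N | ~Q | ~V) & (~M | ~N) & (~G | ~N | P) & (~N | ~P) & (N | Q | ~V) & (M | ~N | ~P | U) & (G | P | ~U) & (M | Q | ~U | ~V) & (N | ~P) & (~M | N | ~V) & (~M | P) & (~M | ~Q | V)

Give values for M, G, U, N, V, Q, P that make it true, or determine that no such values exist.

M: False, G: True, U: True, N: False, V: False, Q: True, P: False

Try M = True:
  (~M | ~N) forces N = False.
  (N | ~P) forces P = False.
  clause (~M | P) is falsified — backtrack.
So M = False.
  then (M | ~V) forces V = False.
Set G = True.
Set U = True.
Set N = False.
  then (N | ~P) forces P = False.
  then (P | Q | V) forces Q = True.
All clauses satisfied.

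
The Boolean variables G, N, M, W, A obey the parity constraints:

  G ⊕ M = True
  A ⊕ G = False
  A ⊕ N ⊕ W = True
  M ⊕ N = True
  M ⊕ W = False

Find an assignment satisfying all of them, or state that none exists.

G = False, N = False, M = True, W = True, A = False

G ⊕ M = F ⊕ T = True ✓
A ⊕ G = F ⊕ F = False ✓
A ⊕ N ⊕ W = F ⊕ F ⊕ T = True ✓
M ⊕ N = T ⊕ F = True ✓
M ⊕ W = T ⊕ T = False ✓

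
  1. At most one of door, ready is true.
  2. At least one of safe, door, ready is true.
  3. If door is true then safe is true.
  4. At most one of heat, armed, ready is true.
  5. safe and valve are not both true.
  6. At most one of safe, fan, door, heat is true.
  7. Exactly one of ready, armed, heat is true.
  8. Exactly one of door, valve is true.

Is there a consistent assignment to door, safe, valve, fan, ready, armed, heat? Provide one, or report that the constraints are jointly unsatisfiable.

door = False, safe = False, valve = True, fan = True, ready = True, armed = False, heat = False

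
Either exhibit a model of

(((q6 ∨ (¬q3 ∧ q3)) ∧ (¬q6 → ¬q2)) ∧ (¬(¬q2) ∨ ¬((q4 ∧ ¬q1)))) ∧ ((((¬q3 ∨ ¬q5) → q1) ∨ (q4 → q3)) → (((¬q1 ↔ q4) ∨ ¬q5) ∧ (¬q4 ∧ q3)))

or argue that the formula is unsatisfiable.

q1 = True; q2 = True; q3 = True; q4 = False; q5 = True; q6 = True

  ((q6 ∨ (¬q3 ∧ q3)) ∧ (¬q6 → ¬q2)) ∧ (¬(¬q2) ∨ ¬((q4 ∧ ¬q1))) = True
    (q6 ∨ (¬q3 ∧ q3)) ∧ (¬q6 → ¬q2) = True
      q6 ∨ (¬q3 ∧ q3) = True
        ¬q3 ∧ q3 = False
          ¬q3 = False
      ¬q6 → ¬q2 = True
        ¬q6 = False
        ¬q2 = False
    ¬(¬q2) ∨ ¬((q4 ∧ ¬q1)) = True
      ¬(¬q2) = True
        ¬q2 = False
      ¬((q4 ∧ ¬q1)) = True
        q4 ∧ ¬q1 = False
          ¬q1 = False
  (((¬q3 ∨ ¬q5) → q1) ∨ (q4 → q3)) → (((¬q1 ↔ q4) ∨ ¬q5) ∧ (¬q4 ∧ q3)) = True
    ((¬q3 ∨ ¬q5) → q1) ∨ (q4 → q3) = True
      (¬q3 ∨ ¬q5) → q1 = True
        ¬q3 ∨ ¬q5 = False
          ¬q3 = False
          ¬q5 = False
      q4 → q3 = True
    ((¬q1 ↔ q4) ∨ ¬q5) ∧ (¬q4 ∧ q3) = True
      (¬q1 ↔ q4) ∨ ¬q5 = True
        ¬q1 ↔ q4 = True
          ¬q1 = False
        ¬q5 = False
      ¬q4 ∧ q3 = True
        ¬q4 = True
Both conjuncts True, so the formula holds.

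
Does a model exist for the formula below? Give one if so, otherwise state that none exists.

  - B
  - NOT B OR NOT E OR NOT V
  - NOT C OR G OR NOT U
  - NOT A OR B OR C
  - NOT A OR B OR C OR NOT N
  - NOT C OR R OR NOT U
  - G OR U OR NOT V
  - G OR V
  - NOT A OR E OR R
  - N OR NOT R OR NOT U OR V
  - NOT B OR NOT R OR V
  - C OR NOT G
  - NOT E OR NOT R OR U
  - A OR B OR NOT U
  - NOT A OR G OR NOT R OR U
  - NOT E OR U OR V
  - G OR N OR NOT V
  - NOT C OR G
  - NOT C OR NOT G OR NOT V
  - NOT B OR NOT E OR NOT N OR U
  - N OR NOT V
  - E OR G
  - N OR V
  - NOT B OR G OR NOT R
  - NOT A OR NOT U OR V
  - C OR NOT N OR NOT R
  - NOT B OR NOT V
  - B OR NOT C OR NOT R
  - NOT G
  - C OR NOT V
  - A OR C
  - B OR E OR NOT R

Case B = True:
  (NOT B OR NOT V) forces V = False.
  (G OR V) forces G = True.
  Clause (NOT G) is falsified — contradiction.
Case B = False:
  Clause (B) is falsified — contradiction.
Both cases fail, so the formula is unsatisfiable.

UNSATISFIABLE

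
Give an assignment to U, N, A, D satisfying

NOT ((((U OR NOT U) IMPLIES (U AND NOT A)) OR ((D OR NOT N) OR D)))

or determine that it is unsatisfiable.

U=F; N=T; A=T; D=F

  NOT ((((U OR NOT U) IMPLIES (U AND NOT A)) OR ((D OR NOT N) OR D))) = True
    ((U OR NOT U) IMPLIES (U AND NOT A)) OR ((D OR NOT N) OR D) = False
      (U OR NOT U) IMPLIES (U AND NOT A) = False
        U OR NOT U = True
          NOT U = True
        U AND NOT A = False
          NOT A = False
      (D OR NOT N) OR D = False
        D OR NOT N = False
          NOT N = False
The formula evaluates to True.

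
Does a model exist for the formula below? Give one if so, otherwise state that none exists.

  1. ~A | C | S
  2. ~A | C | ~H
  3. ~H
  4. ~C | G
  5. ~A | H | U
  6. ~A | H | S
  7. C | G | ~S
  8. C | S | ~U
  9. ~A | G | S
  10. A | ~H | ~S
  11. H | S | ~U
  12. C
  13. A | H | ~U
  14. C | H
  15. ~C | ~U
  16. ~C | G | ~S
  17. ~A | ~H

Unit clause (~H) forces H = False.
Unit clause (C) forces C = True.
In (~C | ~U) only ~U is left, so U = False.
In (~C | G) only G is left, so G = True.
In (~A | H | U) only ~A is left, so A = False.
Set S = False.
All clauses satisfied.

G=T, H=F, A=F, C=T, S=F, U=F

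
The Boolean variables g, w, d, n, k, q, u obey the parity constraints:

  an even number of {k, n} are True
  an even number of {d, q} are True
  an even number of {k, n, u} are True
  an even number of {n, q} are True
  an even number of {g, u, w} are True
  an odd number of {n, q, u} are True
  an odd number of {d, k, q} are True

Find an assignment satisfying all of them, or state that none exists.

Adding constraints 1, 3, 4, 6 mod 2: every variable appears an even number of times on the left, so the left side is 0.
But the right sides sum to 1 (mod 2). 0 ≠ 1 — the system is inconsistent.

No satisfying assignment exists.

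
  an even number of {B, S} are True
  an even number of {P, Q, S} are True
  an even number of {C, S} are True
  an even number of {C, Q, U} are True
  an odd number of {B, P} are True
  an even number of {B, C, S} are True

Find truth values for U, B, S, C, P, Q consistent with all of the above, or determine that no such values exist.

U: True, B: False, S: False, C: False, P: True, Q: True

{B, S}: 0 true → even ✓
{P, Q, S}: 2 true → even ✓
{C, S}: 0 true → even ✓
{C, Q, U}: 2 true → even ✓
{B, P}: 1 true → odd ✓
{B, C, S}: 0 true → even ✓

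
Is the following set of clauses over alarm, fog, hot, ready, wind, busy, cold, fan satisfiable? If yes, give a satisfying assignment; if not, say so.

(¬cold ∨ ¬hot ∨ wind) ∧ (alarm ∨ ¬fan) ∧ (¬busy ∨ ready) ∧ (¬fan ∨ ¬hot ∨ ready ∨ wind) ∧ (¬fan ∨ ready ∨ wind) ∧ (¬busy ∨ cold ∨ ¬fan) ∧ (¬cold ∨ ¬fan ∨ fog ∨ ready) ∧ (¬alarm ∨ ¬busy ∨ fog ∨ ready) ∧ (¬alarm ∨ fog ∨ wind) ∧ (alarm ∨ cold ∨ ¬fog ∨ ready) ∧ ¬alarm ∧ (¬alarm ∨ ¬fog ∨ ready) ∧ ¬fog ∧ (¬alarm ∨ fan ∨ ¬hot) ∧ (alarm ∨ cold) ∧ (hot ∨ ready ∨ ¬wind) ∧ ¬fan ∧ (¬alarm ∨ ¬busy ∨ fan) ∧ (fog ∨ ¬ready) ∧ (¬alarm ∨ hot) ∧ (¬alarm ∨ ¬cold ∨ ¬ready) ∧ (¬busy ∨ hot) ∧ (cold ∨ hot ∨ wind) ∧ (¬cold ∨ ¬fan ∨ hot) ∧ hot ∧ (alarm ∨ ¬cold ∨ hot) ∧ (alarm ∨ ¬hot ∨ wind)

Unit clause (¬alarm) forces alarm = False.
Unit clause (¬fog) forces fog = False.
In (alarm ∨ cold) only cold is left, so cold = True.
Unit clause (¬fan) forces fan = False.
In (fog ∨ ¬ready) only ¬ready is left, so ready = False.
Unit clause (hot) forces hot = True.
In (alarm ∨ ¬hot ∨ wind) only wind is left, so wind = True.
In (¬busy ∨ ready) only ¬busy is left, so busy = False.
All clauses satisfied.

alarm: False; fog: False; hot: True; ready: False; wind: True; busy: False; cold: True; fan: False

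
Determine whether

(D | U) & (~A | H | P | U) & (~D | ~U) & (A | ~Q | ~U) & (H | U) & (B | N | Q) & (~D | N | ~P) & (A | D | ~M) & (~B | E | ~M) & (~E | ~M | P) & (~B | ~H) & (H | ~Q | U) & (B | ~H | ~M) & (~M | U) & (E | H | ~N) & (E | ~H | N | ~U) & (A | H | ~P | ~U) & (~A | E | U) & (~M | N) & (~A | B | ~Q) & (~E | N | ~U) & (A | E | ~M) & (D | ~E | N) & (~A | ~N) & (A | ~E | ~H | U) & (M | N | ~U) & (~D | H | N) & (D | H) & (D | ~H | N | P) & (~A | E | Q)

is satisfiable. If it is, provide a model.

Set A = False.
Set P = False.
Set D = False.
  then (D | U) forces U = True.
  then (A | ~Q | ~U) forces Q = False.
  then (A | D | ~M) forces M = False.
  then (M | N | ~U) forces N = True.
  then (D | H) forces H = True.
  then (~B | ~H) forces B = False.
Set E = False.
All clauses satisfied.

A = False, P = False, D = False, B = False, E = False, H = True, M = False, U = True, Q = False, N = True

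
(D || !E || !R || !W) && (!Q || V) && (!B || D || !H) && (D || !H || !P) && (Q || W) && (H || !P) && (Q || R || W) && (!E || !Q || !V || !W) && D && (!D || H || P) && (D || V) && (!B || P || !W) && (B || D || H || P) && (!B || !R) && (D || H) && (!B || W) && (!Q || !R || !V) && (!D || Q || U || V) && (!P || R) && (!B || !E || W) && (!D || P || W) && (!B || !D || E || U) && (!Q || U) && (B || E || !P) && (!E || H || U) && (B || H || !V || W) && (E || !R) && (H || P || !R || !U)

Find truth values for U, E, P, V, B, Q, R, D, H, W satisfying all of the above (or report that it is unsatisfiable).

Unit clause (D) forces D = True.
Set U = False.
  then (!Q || U) forces Q = False.
  then (Q || W) forces W = True.
  then (!D || Q || U || V) forces V = True.
Set E = False.
  then (!B || !D || E || U) forces B = False.
  then (B || E || !P) forces P = False.
  then (E || !R) forces R = False.
  then (!D || H || P) forces H = True.
All clauses satisfied.

U = False, E = False, P = False, V = True, B = False, Q = False, R = False, D = True, H = True, W = True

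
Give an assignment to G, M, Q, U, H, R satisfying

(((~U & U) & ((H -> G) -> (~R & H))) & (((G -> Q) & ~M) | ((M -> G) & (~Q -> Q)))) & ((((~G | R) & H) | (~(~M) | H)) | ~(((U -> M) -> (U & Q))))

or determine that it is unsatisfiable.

Case U = True: the conjunct ~U is False.
Case U = False: the conjunct U is False.
Both cases fail — unsatisfiable.

Unsatisfiable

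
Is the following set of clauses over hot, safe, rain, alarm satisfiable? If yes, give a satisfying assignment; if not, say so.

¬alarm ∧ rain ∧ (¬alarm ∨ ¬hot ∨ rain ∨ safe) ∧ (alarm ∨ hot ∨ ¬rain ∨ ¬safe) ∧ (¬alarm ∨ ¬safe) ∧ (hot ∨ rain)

Unit clause (¬alarm) forces alarm = False.
Unit clause (rain) forces rain = True.
Set hot = False.
  then (alarm ∨ hot ∨ ¬rain ∨ ¬safe) forces safe = False.
All clauses satisfied.

hot: False; safe: False; rain: True; alarm: False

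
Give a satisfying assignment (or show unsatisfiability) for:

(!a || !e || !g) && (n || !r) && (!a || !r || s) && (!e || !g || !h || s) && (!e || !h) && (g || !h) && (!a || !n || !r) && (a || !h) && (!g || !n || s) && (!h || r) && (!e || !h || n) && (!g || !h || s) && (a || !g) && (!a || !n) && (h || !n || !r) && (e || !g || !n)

r = False, a = True, s = True, h = False, g = False, e = True, n = False

Try r = True:
  (n || !r) forces n = True.
  (!a || !n || !r) forces a = False.
  (a || !h) forces h = False.
  clause (h || !n || !r) is falsified — backtrack.
So r = False.
  then (!h || r) forces h = False.
Set a = True.
  then (!a || !n) forces n = False.
Set s = True.
Set g = False.
Set e = True.
All clauses satisfied.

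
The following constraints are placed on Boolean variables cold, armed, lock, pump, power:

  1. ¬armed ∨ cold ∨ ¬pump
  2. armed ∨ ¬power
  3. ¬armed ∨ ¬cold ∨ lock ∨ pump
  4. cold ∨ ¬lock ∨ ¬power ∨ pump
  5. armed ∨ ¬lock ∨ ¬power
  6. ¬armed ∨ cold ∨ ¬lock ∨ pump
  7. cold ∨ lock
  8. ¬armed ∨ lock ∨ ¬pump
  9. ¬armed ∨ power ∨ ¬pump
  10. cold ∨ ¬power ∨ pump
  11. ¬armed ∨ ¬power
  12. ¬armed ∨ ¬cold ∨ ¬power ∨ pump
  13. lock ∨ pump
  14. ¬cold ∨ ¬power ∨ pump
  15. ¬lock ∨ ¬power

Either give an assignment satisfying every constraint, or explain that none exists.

Set cold = True.
Set armed = False.
  then (armed ∨ ¬power) forces power = False.
Set lock = False.
  then (lock ∨ pump) forces pump = True.
All clauses satisfied.

cold: True, armed: False, lock: False, pump: True, power: False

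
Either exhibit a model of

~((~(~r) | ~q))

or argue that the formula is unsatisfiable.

r = False, q = True

  ~((~(~r) | ~q)) = True
    ~(~r) | ~q = False
      ~(~r) = False
        ~r = True
      ~q = False
The formula evaluates to True.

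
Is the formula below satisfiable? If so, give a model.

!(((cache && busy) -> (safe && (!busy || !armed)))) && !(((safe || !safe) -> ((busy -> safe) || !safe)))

The conjunct !(((safe || !safe) -> ((busy -> safe) || !safe))) is unsatisfiable on its own:
  safe=F, busy=F: evaluates to False.
  safe=F, busy=T: evaluates to False.
  safe=T, busy=F: evaluates to False.
  safe=T, busy=T: evaluates to False.
So the whole conjunction is unsatisfiable.

The formula is unsatisfiable.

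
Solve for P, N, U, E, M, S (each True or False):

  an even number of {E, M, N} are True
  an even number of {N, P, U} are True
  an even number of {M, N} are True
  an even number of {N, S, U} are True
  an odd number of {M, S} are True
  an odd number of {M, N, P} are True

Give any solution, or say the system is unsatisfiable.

P: True, N: False, U: True, E: False, M: False, S: True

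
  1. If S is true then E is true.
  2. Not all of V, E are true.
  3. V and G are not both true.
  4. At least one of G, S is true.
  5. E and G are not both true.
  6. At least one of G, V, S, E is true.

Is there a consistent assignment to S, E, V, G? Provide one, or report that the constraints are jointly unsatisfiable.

S = True, E = True, V = False, G = False

  (1) S=T ⇒ E: T ✓
  (2) {V, E}: 1/2 true — not all ✓
  (3) V=F, G=F — not both ✓
  (4) {G, S}: 1 true — at least one ✓
  (5) E=T, G=F — not both ✓
  (6) {G, V, S, E}: 2 true — at least one ✓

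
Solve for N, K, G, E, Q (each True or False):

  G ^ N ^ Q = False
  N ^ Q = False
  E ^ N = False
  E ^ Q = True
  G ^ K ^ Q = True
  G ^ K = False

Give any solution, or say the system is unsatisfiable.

Adding constraints 2, 3, 4 mod 2: every variable appears an even number of times on the left, so the left side is 0.
But the right sides sum to 1 (mod 2). 0 ≠ 1 — the system is inconsistent.

The formula is unsatisfiable.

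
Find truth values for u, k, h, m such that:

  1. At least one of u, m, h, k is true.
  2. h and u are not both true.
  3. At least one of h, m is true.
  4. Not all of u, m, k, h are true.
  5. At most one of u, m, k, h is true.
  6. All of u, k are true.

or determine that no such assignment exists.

Unsatisfiable — no assignment works.

Case k = True:
  (5) with k=T forces u = False.
  Constraint (6) is violated (u=F) — contradiction.
Case k = False:
  Constraint (6) is violated (k=F) — contradiction.
Both cases fail — unsatisfiable.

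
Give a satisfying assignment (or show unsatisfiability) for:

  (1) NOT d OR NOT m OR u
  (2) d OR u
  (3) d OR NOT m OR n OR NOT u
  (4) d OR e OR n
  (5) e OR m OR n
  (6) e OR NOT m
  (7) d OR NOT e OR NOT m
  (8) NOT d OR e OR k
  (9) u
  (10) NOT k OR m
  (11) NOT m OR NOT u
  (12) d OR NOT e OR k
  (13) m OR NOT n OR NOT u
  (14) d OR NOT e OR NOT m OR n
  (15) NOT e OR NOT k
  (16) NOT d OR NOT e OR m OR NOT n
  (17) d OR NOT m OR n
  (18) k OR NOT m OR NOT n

e = True, m = False, k = False, n = False, u = True, d = True

Unit clause (u) forces u = True.
In (NOT m OR NOT u) only NOT m is left, so m = False.
In (m OR NOT n OR NOT u) only NOT n is left, so n = False.
In (e OR m OR n) only e is left, so e = True.
In (NOT k OR m) only NOT k is left, so k = False.
In (d OR NOT e OR k) only d is left, so d = True.
All clauses satisfied.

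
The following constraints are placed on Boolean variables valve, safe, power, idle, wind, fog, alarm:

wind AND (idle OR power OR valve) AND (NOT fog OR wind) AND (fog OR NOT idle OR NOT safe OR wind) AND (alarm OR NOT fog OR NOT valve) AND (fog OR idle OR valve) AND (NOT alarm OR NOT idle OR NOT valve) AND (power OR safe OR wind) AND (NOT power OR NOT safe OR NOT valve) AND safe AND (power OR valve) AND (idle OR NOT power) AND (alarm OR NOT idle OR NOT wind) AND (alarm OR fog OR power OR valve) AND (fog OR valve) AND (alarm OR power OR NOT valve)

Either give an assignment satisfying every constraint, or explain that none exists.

Unit clause (wind) forces wind = True.
Unit clause (safe) forces safe = True.
Set valve = False.
  then (power OR valve) forces power = True.
  then (idle OR NOT power) forces idle = True.
  then (alarm OR NOT idle OR NOT wind) forces alarm = True.
  then (fog OR valve) forces fog = True.
All clauses satisfied.

valve=F; safe=T; power=T; idle=T; wind=T; fog=T; alarm=T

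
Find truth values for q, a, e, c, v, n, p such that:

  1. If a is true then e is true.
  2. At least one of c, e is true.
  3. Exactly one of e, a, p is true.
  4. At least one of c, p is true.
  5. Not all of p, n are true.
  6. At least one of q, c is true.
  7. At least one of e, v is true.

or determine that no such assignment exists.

q: True, a: False, e: True, c: True, v: False, n: True, p: False

  (1) a=F ⇒ e: vacuous ✓
  (2) {c, e}: 2 true — at least one ✓
  (3) {e, a, p}: 1 true — exactly one ✓
  (4) {c, p}: 1 true — at least one ✓
  (5) {p, n}: 1/2 true — not all ✓
  (6) {q, c}: 2 true — at least one ✓
  (7) {e, v}: 1 true — at least one ✓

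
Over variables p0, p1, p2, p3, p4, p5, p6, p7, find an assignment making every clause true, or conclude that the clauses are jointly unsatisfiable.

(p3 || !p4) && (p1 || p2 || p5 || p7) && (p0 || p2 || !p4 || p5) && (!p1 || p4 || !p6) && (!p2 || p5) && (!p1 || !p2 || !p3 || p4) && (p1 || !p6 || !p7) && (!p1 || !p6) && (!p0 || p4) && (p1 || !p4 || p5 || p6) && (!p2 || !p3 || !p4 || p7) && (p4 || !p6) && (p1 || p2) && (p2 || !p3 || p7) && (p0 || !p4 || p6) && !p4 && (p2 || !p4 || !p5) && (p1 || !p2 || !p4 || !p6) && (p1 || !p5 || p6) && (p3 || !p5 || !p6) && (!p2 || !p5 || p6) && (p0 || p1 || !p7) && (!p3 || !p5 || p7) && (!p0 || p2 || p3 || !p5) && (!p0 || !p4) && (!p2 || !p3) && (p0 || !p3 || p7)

p0 = False, p1 = True, p2 = False, p3 = True, p4 = False, p5 = False, p6 = False, p7 = True

Unit clause (!p4) forces p4 = False.
In (!p0 || p4) only !p0 is left, so p0 = False.
In (p4 || !p6) only !p6 is left, so p6 = False.
Try p1 = False:
  (p1 || p2) forces p2 = True.
  (!p2 || p5) forces p5 = True.
  clause (p1 || !p5 || p6) is falsified — backtrack.
So p1 = True.
Try p2 = True:
  (!p2 || p5) forces p5 = True.
  clause (!p2 || !p5 || p6) is falsified — backtrack.
So p2 = False.
Set p3 = True.
  then (p2 || !p3 || p7) forces p7 = True.
Set p5 = False.
All clauses satisfied.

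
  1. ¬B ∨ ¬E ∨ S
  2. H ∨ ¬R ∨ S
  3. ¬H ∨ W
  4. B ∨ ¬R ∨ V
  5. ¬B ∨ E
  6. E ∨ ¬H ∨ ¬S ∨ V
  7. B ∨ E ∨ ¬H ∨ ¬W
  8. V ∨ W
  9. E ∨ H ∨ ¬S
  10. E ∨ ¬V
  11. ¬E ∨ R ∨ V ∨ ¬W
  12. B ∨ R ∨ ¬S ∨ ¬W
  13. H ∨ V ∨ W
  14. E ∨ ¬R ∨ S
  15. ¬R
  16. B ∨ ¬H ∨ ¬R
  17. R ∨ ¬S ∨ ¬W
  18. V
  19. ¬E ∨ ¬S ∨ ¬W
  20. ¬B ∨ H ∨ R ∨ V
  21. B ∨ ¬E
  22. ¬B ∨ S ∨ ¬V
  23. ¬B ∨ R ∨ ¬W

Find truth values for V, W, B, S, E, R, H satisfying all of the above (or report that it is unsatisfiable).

Unit clause (¬R) forces R = False.
Unit clause (V) forces V = True.
In (E ∨ ¬V) only E is left, so E = True.
In (B ∨ ¬E) only B is left, so B = True.
In (¬B ∨ S ∨ ¬V) only S is left, so S = True.
In (¬B ∨ R ∨ ¬W) only ¬W is left, so W = False.
In (¬H ∨ W) only ¬H is left, so H = False.
All clauses satisfied.

V = True, W = False, B = True, S = True, E = True, R = False, H = False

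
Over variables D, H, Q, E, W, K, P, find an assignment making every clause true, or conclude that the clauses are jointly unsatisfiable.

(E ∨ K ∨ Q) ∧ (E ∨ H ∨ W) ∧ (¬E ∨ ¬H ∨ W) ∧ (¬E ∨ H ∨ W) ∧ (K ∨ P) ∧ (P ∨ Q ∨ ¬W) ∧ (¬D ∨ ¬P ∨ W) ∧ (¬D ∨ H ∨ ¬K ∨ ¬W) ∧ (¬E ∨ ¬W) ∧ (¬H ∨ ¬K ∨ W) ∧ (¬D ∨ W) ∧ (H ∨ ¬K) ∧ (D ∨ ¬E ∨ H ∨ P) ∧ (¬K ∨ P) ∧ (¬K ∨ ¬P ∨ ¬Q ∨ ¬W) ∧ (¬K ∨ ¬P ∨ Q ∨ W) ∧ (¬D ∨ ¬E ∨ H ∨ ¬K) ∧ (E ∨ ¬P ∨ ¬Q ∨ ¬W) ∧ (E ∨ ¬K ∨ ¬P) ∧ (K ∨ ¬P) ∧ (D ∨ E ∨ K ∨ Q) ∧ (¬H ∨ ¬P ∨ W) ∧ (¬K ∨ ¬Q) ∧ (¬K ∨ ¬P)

Case P = True:
  (K ∨ ¬P) forces K = True.
  Clause (¬K ∨ ¬P) is falsified — contradiction.
Case P = False:
  (K ∨ P) forces K = True.
  Clause (¬K ∨ P) is falsified — contradiction.
Both cases fail, so the formula is unsatisfiable.

UNSATISFIABLE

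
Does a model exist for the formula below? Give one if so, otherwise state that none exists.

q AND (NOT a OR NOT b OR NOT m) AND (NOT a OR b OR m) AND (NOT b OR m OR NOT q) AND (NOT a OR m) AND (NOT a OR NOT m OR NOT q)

a: False; b: False; m: True; q: True

Unit clause (q) forces q = True.
Try a = True:
  (NOT a OR m) forces m = True.
  clause (NOT a OR NOT m OR NOT q) is falsified — backtrack.
So a = False.
Set b = False.
Set m = True.
Check each clause:
  (q): q holds.
  (NOT a OR NOT b OR NOT m): NOT a holds.
  (NOT a OR b OR m): NOT a holds.
  (NOT b OR m OR NOT q): NOT b holds.
  (NOT a OR m): NOT a holds.
  (NOT a OR NOT m OR NOT q): NOT a holds.
All clauses satisfied.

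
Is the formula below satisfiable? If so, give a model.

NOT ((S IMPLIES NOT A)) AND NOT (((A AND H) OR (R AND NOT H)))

A: True, R: False, S: True, H: False

  NOT ((S IMPLIES NOT A)) = True
    S IMPLIES NOT A = False
      NOT A = False
  NOT (((A AND H) OR (R AND NOT H))) = True
    (A AND H) OR (R AND NOT H) = False
      A AND H = False
      R AND NOT H = False
        NOT H = True
Both conjuncts True, so the formula holds.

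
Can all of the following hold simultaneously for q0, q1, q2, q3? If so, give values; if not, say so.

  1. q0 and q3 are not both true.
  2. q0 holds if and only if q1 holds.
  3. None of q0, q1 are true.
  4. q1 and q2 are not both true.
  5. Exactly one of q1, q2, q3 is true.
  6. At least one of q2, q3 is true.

q0 = False, q1 = False, q2 = True, q3 = False

  (1) q0=F, q3=F — not both ✓
  (2) q0=F, q1=F — same ✓
  (3) {q0, q1}: 0 true — none ✓
  (4) q1=F, q2=T — not both ✓
  (5) {q1, q2, q3}: 1 true — exactly one ✓
  (6) {q2, q3}: 1 true — at least one ✓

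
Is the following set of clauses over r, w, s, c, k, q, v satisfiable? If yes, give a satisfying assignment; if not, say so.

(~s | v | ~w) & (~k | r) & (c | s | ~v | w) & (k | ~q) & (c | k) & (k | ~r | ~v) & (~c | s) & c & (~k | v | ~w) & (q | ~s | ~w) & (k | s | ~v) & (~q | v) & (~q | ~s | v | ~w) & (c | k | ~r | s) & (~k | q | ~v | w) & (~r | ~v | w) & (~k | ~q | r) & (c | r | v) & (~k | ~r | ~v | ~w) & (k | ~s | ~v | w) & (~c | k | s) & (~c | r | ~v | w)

r = True; w = False; s = True; c = True; k = True; q = False; v = False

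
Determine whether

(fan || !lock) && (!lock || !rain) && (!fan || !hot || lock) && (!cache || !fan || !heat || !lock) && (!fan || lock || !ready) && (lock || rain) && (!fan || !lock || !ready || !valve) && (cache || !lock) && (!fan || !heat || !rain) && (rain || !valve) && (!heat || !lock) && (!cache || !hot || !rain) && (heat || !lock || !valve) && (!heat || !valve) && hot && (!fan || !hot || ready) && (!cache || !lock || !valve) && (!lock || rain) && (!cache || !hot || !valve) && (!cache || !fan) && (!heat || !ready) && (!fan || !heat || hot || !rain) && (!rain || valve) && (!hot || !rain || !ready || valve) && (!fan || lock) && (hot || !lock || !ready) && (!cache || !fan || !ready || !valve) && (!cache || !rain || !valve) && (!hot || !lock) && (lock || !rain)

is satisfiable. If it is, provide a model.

UNSATISFIABLE

Case rain = True:
  (!lock || !rain) forces lock = False.
  Clause (lock || !rain) is falsified — contradiction.
Case rain = False:
  (lock || rain) forces lock = True.
  Clause (!lock || rain) is falsified — contradiction.
Both cases fail, so the formula is unsatisfiable.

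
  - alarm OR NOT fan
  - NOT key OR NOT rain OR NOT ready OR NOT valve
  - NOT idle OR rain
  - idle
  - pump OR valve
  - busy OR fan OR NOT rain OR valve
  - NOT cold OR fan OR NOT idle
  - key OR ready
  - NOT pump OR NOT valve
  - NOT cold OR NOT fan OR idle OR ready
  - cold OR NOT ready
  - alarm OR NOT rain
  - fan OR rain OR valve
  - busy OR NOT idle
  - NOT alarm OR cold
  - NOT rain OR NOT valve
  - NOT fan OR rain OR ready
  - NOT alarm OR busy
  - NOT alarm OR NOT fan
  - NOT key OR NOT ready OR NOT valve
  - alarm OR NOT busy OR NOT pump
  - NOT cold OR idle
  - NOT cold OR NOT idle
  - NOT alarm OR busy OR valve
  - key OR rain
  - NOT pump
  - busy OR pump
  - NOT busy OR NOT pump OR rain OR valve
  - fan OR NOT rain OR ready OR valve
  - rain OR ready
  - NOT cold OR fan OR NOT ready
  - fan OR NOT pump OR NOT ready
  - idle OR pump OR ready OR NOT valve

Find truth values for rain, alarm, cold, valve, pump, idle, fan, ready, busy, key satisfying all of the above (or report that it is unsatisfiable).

No satisfying assignment exists.

Case pump = True:
  Clause (NOT pump) is falsified — contradiction.
Case pump = False:
  (idle) forces idle = True.
  (NOT idle OR rain) forces rain = True.
  (pump OR valve) forces valve = True.
  Clause (NOT rain OR NOT valve) is falsified — contradiction.
Both cases fail, so the formula is unsatisfiable.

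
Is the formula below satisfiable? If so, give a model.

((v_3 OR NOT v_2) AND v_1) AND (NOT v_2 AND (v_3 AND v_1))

v_1 = True, v_2 = False, v_3 = True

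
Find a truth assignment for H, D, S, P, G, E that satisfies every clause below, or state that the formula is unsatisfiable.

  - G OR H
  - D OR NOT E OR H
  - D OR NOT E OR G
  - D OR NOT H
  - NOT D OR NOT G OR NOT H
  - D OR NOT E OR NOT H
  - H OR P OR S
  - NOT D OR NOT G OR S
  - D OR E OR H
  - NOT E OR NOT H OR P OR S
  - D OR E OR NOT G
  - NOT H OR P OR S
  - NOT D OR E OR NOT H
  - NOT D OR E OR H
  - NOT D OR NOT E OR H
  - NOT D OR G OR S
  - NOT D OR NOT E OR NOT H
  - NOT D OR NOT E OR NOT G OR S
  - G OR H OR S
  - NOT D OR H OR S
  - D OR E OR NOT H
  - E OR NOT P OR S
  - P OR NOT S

Unsatisfiable — no assignment works.

Case H = True:
  (D OR NOT H) forces D = True.
  (NOT D OR NOT G OR NOT H) forces G = False.
  (NOT D OR E OR NOT H) forces E = True.
  Clause (NOT D OR NOT E OR NOT H) is falsified — contradiction.
Case H = False:
  (G OR H) forces G = True.
  If D = True:
    (NOT D OR NOT G OR S) forces S = True.
    (NOT D OR E OR H) forces E = True.
    clause (NOT D OR NOT E OR H) is falsified.
  If D = False:
    (D OR NOT E OR H) forces E = False.
    clause (D OR E OR H) is falsified.
  Every sub-case reaches a contradiction.
Both cases fail, so the formula is unsatisfiable.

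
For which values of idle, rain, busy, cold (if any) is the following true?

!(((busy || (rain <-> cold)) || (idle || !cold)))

idle = False; rain = False; busy = False; cold = True

  !(((busy || (rain <-> cold)) || (idle || !cold))) = True
    (busy || (rain <-> cold)) || (idle || !cold) = False
      busy || (rain <-> cold) = False
        rain <-> cold = False
      idle || !cold = False
        !cold = False
The formula evaluates to True.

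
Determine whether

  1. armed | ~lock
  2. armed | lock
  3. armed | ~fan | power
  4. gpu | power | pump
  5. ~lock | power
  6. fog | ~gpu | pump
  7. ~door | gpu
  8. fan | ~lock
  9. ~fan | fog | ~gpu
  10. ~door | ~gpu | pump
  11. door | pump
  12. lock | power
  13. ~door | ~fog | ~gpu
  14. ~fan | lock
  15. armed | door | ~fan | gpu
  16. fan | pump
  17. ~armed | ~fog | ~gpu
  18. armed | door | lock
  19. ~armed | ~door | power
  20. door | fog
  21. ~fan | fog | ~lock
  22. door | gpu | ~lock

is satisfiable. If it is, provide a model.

armed = True; fog = False; power = True; lock = False; fan = False; pump = True; door = True; gpu = True

Set armed = True.
Set fog = False.
  then (door | fog) forces door = True.
  then (~door | gpu) forces gpu = True.
  then (~fan | fog | ~gpu) forces fan = False.
  then (~door | ~gpu | pump) forces pump = True.
  then (~armed | ~door | power) forces power = True.
  then (fan | ~lock) forces lock = False.
All clauses satisfied.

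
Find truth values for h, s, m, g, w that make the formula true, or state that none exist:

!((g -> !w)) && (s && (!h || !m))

h = False, s = True, m = True, g = True, w = True

  !((g -> !w)) = True
    g -> !w = False
      !w = False
  s && (!h || !m) = True
    !h || !m = True
      !h = True
      !m = False
Both conjuncts True, so the formula holds.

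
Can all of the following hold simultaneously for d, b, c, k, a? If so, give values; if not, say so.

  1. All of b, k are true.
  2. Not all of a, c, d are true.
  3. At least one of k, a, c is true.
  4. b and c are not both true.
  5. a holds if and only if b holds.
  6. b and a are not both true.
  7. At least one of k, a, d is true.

UNSATISFIABLE

Case a = True:
  (1) forces b = True.
  Constraint (6) is violated (b=T, a=T) — contradiction.
Case a = False:
  (1) forces b = True.
  Constraint (5) is violated (a=F, b=T) — contradiction.
Both cases fail — unsatisfiable.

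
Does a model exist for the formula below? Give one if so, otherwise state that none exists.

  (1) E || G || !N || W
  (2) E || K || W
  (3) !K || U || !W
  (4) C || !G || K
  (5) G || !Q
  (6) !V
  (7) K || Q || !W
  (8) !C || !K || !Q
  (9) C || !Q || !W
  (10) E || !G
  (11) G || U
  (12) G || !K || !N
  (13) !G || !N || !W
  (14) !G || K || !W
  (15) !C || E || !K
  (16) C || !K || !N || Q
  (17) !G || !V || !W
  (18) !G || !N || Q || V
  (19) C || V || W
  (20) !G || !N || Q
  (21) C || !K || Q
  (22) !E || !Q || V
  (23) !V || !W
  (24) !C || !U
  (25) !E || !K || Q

Unit clause (!V) forces V = False.
Set G = True.
  then (E || !G) forces E = True.
  then (!E || !Q || V) forces Q = False.
  then (!E || !K || Q) forces K = False.
  then (C || !G || K) forces C = True.
  then (K || Q || !W) forces W = False.
  then (!G || !N || Q || V) forces N = False.
  then (!C || !U) forces U = False.
All clauses satisfied.

G=T, C=T, N=F, V=F, Q=F, E=T, K=F, W=F, U=F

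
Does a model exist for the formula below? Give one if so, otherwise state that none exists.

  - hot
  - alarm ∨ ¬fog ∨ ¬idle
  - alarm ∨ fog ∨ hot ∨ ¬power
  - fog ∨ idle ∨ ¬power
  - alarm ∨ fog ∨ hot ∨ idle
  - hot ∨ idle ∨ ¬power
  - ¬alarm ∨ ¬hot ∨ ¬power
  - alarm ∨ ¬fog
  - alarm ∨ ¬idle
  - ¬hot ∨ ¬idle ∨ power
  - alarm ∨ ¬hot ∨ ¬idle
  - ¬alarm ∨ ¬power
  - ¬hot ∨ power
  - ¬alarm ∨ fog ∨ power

Case hot = True:
  (¬hot ∨ power) forces power = True.
  (¬alarm ∨ ¬hot ∨ ¬power) forces alarm = False.
  (alarm ∨ ¬fog) forces fog = False.
  (fog ∨ idle ∨ ¬power) forces idle = True.
  Clause (alarm ∨ ¬idle) is falsified — contradiction.
Case hot = False:
  Clause (hot) is falsified — contradiction.
Both cases fail, so the formula is unsatisfiable.

Unsatisfiable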